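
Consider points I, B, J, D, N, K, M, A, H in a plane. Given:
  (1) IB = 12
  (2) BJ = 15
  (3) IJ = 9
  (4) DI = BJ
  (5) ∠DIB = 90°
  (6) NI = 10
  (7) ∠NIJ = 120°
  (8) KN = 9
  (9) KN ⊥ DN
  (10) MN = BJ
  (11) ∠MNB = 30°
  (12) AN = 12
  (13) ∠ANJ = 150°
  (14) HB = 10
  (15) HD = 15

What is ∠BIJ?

Step 1: By the inverse law of cosines on triangle BIJ: cos(∠BIJ) = (12² + 9² − 15²) / (2·12·9) = 0/216 = 0, so ∠BIJ = 90°.

Therefore, the measure of angle ∠BIJ = 90°.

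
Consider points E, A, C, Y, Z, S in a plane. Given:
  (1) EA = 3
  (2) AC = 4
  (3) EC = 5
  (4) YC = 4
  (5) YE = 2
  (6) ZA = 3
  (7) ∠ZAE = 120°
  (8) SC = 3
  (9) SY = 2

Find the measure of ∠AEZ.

Step 1: By the law of cosines on triangle EAZ: EZ² = 3² + 3² − 2·3·3·cos(120°) = 27, so EZ = 3·√3.
Step 2: By the inverse law of cosines on triangle AEZ: cos(∠AEZ) = (3² + (3·√3)² − 3²) / (2·3·3·√3) = 27/31.18 = 0.866, so ∠AEZ = 30°.

Therefore, the measure of angle ∠AEZ = 30°.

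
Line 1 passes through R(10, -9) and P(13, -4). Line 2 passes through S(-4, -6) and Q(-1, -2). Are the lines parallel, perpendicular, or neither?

Slope of line 1: m1 = (-4 - -9)/(13 - 10) = 5/3 = 5/3
Slope of line 2: m2 = (-2 - -6)/(-1 - -4) = 4/3 = 4/3
m1 != m2 (5/3 != 4/3), so not parallel.
m1 * m2 = (5/3) * (4/3) = 20/9 != -1, so not perpendicular.
The lines are neither parallel nor perpendicular.

Neither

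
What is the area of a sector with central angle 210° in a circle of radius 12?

Sector area = πr² × θ/360
= π × 12² × 7/12
= π × 144 × 7/12
= 84*pi

84*pi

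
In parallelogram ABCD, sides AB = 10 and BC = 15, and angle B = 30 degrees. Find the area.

The area of a parallelogram equals the product of two adjacent sides times the sine of the included angle.
This is because the height equals 15 * sin(30°) = 15/2.
Area = 10 * 15/2 = 75

75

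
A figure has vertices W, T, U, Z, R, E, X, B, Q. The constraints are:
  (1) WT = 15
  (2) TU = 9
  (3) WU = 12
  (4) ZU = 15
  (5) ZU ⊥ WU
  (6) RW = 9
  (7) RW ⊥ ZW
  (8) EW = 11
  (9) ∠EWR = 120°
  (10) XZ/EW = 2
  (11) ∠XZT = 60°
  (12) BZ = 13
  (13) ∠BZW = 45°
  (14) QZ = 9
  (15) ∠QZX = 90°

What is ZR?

Step 1: By the law of cosines on triangle ZUW: ZW² = 15² + 12² − 2·15·12·cos(90°) = 369, so ZW = 3·√41.
Step 2: By the law of cosines on triangle ZWR: ZR² = (3·√41)² + 9² − 2·3·√41·9·cos(90°) = 450, so ZR = 15·√2.

Therefore, the length of ZR = 15·√2.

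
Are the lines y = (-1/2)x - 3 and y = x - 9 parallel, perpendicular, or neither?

Slope of line 1: m1 = -1/2
Slope of line 2: m2 = 1
m1 != m2 (-1/2 != 1), so not parallel.
m1 * m2 = (-1/2) * (1) = -1/2 != -1, so not perpendicular.
The lines are neither parallel nor perpendicular.

Neither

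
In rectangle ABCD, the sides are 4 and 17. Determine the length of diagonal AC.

d = sqrt(4^2 + 17^2) = sqrt(305)

sqrt(305)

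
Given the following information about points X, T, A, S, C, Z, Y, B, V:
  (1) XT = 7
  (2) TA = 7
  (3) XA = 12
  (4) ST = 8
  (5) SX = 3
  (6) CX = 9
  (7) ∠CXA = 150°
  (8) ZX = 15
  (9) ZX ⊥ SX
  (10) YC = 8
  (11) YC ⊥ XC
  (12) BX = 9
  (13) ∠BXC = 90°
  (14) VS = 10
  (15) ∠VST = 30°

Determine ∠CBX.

Step 1: By the law of cosines on triangle BXC: BC² = 9² + 9² − 2·9·9·cos(90°) = 162, so BC = 9·√2.
Step 2: By the inverse law of cosines on triangle CBX: cos(∠CBX) = ((9·√2)² + 9² − 9²) / (2·9·√2·9) = 162/229.1 = 0.7071, so ∠CBX = 45°.

Therefore, the measure of angle ∠CBX = 45°.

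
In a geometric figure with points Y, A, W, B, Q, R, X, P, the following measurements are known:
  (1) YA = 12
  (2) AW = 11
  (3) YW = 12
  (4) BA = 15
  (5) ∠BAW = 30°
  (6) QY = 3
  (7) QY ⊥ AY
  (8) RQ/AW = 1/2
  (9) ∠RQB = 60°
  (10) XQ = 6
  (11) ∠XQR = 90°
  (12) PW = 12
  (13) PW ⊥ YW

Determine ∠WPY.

Step 1: By the law of cosines on triangle PWY: PY² = 12² + 12² − 2·12·12·cos(90°) = 288, so PY = 12·√2.
Step 2: By the inverse law of cosines on triangle WPY: cos(∠WPY) = (12² + (12·√2)² − 12²) / (2·12·12·√2) = 288/407.29 = 0.7071, so ∠WPY = 45°.

Therefore, the measure of angle ∠WPY = 45°.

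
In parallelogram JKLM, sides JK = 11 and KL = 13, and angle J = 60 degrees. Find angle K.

In a parallelogram, consecutive angles are supplementary (sum to 180°).
angle K = 180 - angle J
angle K = 180 - 60
angle K = 120 degrees

120 degrees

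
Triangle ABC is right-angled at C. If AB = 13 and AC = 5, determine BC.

BC = sqrt(13^2 - 5^2) = sqrt(144) = 12

12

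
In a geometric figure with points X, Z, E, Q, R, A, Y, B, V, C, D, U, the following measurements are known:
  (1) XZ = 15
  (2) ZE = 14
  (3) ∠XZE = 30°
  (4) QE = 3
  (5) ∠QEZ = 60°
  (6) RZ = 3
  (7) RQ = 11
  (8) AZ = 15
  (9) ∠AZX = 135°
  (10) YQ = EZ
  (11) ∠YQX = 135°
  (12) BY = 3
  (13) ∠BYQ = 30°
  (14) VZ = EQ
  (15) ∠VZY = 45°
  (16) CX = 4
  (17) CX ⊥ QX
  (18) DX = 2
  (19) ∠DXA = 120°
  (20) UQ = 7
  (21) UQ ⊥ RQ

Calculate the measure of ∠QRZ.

Step 1: By the law of cosines on triangle QEZ: QZ² = 3² + 14² − 2·3·14·cos(60°) = 163, so QZ = √163.
Step 2: By the inverse law of cosines on triangle QRZ: cos(∠QRZ) = (11² + 3² − √163²) / (2·11·3) = -33/66 = -0.5, so ∠QRZ = 120°.

Therefore, the measure of angle ∠QRZ = 120°.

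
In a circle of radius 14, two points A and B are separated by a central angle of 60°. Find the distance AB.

Chord length = 2r sin(θ/2)
= 2 × 14 × sin(60°/2)
= 2 × 14 × sin(30°)
= 14

14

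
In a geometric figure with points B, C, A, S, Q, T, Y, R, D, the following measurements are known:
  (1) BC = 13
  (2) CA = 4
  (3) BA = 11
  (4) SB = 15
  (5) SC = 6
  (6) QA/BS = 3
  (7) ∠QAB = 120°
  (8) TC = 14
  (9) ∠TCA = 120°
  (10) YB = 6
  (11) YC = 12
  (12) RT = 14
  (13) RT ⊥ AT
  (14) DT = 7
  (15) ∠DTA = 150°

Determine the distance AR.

Step 1: By the law of cosines on triangle ACT: AT² = 4² + 14² − 2·4·14·cos(120°) = 268, so AT = 2·√67.
Step 2: By the law of cosines on triangle ATR: AR² = (2·√67)² + 14² − 2·2·√67·14·cos(90°) = 464, so AR = 4·√29.

Therefore, the length of AR = 4·√29.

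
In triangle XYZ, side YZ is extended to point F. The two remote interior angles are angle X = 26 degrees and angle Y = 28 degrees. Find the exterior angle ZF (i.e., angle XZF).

By the exterior angle theorem, an exterior angle of a triangle equals the sum of the two remote interior angles.
Exterior angle = angle X + angle Y
Exterior angle = 26 + 28 = 54 degrees

54 degrees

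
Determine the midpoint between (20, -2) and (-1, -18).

The midpoint is the point halfway along the segment.
Move half the horizontal distance: 20 + (-1 - 20)/2 = 20 + -21/2 = 19/2
Move half the vertical distance: -2 + (-18 - -2)/2 = -2 + -16/2 = -10
Midpoint = (19/2, -10)

(19/2, -10)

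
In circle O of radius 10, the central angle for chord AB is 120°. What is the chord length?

Chord length = 2r sin(θ/2)
= 2 × 10 × sin(120°/2)
= 2 × 10 × sin(60°)
= 10*sqrt(3)

10*sqrt(3)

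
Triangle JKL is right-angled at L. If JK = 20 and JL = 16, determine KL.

Rearranging the Pythagorean theorem to solve for the unknown leg:
leg^2 = hypotenuse^2 - known_leg^2 = 400 - 256 = 144
leg = sqrt(144) = 12.

12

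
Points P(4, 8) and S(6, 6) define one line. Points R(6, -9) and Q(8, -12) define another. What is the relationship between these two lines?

Slope of line 1: m1 = (6 - 8)/(6 - 4) = -2/2 = -1
Slope of line 2: m2 = (-12 - -9)/(8 - 6) = -3/2 = -3/2
For parallel lines we need equal slopes: -1 != -3/2.
For perpendicular lines we need m1*m2 = -1: (-1)(-3/2) = 3/2 != -1.
Since neither condition holds, the lines are neither parallel nor perpendicular.

Neither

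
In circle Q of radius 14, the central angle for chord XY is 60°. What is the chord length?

Chord length = 2r sin(θ/2)
= 2 × 14 × sin(60°/2)
= 2 × 14 × sin(30°)
= 14

14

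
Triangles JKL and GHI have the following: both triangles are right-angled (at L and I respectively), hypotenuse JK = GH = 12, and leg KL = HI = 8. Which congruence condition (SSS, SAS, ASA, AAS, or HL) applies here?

Consider the given information: both triangles are right-angled (at L and I respectively), hypotenuse JK = GH = 12, and leg KL = HI = 8
This is not SAS or AAS: SAS requires two sides and the included angle between them. AAS requires two angles and a non-included side.
The correct criterion is HL. The hypotenuse and one leg of two right triangles are equal (Hypotenuse-Leg).

HL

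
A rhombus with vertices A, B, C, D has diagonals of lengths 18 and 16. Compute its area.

Area = (18 * 16) / 2 = 288 / 2 = 144

144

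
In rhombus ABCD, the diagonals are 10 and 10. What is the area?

Area of a rhombus = (d1 * d2) / 2
Area = (10 * 10) / 2
Area = 100 / 2
Area = 50

50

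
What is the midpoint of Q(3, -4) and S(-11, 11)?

The midpoint is the average of the coordinates:
x: (3 + -11)/2 = -4
y: (-4 + 11)/2 = 7/2
Midpoint = (-4, 7/2)

(-4, 7/2)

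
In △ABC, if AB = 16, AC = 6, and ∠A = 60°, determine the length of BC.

Law of cosines: BC^2 = 16^2 + 6^2 - 2(16)(6)cos(60°) = 196, so BC = 14.

14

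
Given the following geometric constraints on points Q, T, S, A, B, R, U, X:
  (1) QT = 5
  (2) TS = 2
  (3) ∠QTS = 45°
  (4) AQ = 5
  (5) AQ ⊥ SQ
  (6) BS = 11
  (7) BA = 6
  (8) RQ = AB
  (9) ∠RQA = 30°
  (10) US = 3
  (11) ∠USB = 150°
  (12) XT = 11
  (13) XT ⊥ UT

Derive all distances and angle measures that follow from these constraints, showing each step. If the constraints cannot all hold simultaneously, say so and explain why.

The constraints are consistent.

From the given relations:
  RQ = AB = 6

Step 1: From QT = 5, TS = 2, and ∠QTS = 45°, by the law of cosines:
  QS² = QT² + TS² - 2·QT·TS·cos(45°) = 25 + 4 - 14.14 = 14.86
  QS ≈ 3.85

Step 2: From AQ = 5, QR = 6, and ∠AQR = 30°, by the law of cosines:
  AR² = AQ² + QR² - 2·AQ·QR·cos(30°) = 25 + 36 - 51.96 = 9.038
  AR ≈ 3.01

Step 3: From BS = 11, SU = 3, and ∠BSU = 150°, by the law of cosines:
  BU² = BS² + SU² - 2·BS·SU·cos(150°) = 121 + 9 + 57.16 = 187.2
  BU ≈ 13.68

Step 4: From SQ = 3.85, QA = 5, and ∠SQA = 90°, by the law of cosines:
  SA² = SQ² + QA² - 2·SQ·QA·cos(90°) = 14.86 + 25 - 0 = 39.86
  SA ≈ 6.31

Step 5: From QS = 3.85, QT = 5, ST = 2, by the inverse law of cosines:
  cos(∠SQT) = (QS² + QT² - ST²) / (2·QS·QT)
  ∠SQT = 21.52°

Step 6: From SQ = 3.85, ST = 2, QT = 5, by the inverse law of cosines:
  cos(∠QST) = (SQ² + ST² - QT²) / (2·SQ·ST)
  ∠QST = 113.48°

Step 7: From AQ = 5, AR = 3.01, QR = 6, by the inverse law of cosines:
  cos(∠QAR) = (AQ² + AR² - QR²) / (2·AQ·AR)
  ∠QAR = 93.74°

Step 8: From BS = 11, BU = 13.68, SU = 3, by the inverse law of cosines:
  cos(∠SBU) = (BS² + BU² - SU²) / (2·BS·BU)
  ∠SBU = 6.29°

Step 9: From RA = 3.01, RQ = 6, AQ = 5, by the inverse law of cosines:
  cos(∠ARQ) = (RA² + RQ² - AQ²) / (2·RA·RQ)
  ∠ARQ = 56.26°

Step 10: From UB = 13.68, US = 3, BS = 11, by the inverse law of cosines:
  cos(∠BUS) = (UB² + US² - BS²) / (2·UB·US)
  ∠BUS = 23.71°

Step 11: From SA = 6.31, SB = 11, AB = 6, by the inverse law of cosines:
  cos(∠ASB) = (SA² + SB² - AB²) / (2·SA·SB)
  ∠ASB = 25.98°

Step 12: From SA = 6.31, SQ = 3.85, AQ = 5, by the inverse law of cosines:
  cos(∠ASQ) = (SA² + SQ² - AQ²) / (2·SA·SQ)
  ∠ASQ = 52.37°

Step 13: From AB = 6, AS = 6.31, BS = 11, by the inverse law of cosines:
  cos(∠BAS) = (AB² + AS² - BS²) / (2·AB·AS)
  ∠BAS = 126.57°

Step 14: From AQ = 5, AS = 6.31, QS = 3.85, by the inverse law of cosines:
  cos(∠QAS) = (AQ² + AS² - QS²) / (2·AQ·AS)
  ∠QAS = 37.63°

Step 15: From BA = 6, BS = 11, AS = 6.31, by the inverse law of cosines:
  cos(∠ABS) = (BA² + BS² - AS²) / (2·BA·BS)
  ∠ABS = 27.45°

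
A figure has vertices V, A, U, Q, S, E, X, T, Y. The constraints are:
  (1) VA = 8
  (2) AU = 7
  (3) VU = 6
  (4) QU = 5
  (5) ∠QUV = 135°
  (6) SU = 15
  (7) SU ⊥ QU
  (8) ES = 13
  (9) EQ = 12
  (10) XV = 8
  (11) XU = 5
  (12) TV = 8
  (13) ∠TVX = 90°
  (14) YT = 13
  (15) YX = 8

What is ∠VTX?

Step 1: By the law of cosines on triangle TVX: TX² = 8² + 8² − 2·8·8·cos(90°) = 128, so TX = 8·√2.
Step 2: By the inverse law of cosines on triangle VTX: cos(∠VTX) = (8² + (8·√2)² − 8²) / (2·8·8·√2) = 128/181.02 = 0.7071, so ∠VTX = 45°.

Therefore, the measure of angle ∠VTX = 45°.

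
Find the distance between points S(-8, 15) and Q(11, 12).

d = sqrt((19)^2 + (-3)^2) = sqrt(370)

sqrt(370)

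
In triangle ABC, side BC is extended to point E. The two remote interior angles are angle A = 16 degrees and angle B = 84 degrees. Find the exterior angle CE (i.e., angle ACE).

Exterior angle = 16 + 84 = 100 degrees (exterior angle theorem).

100 degrees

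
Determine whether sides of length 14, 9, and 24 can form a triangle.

Check the triangle inequality: 14 + 9 = 23 ≤ 24.
Since the sum of two sides does not exceed the third, no triangle can be formed.

No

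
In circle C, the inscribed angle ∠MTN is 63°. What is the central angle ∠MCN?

Central angle = 2 × 63° = 126° (inscribed angle theorem).

126°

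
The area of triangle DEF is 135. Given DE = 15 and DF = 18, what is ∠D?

sin(C) = 2 * 135 / (15 * 18) = 1, so C = arcsin(1) = 90°.

90°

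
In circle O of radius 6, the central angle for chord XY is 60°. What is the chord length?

Drop a perpendicular from the center to the chord, bisecting both the chord and the central angle.
Each half-chord = r sin(θ/2) = 6 sin(30°).
The full chord = 2 × 6 × sin(30°) = 6.

6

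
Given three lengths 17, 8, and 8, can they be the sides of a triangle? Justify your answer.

Check the triangle inequality: 8 + 8 = 16 ≤ 17.
Since the sum of two sides does not exceed the third, no triangle can be formed.

No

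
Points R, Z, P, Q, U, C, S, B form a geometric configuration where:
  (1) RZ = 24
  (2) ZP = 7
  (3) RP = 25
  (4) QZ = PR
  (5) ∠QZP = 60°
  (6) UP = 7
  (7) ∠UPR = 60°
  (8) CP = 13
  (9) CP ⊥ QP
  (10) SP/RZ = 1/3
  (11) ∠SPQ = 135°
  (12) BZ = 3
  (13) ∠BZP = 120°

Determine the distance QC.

From the given relations: QZ = PR = 25.
Step 1: By the law of cosines on triangle PZQ: PQ² = 7² + 25² − 2·7·25·cos(60°) = 499, so PQ ≈ 22.34.
Step 2: By the law of cosines on triangle QPC: QC² = 22.34² + 13² − 2·22.34·13·cos(90°) = 668, so QC = 2·√167.

Therefore, the length of QC = 2·√167.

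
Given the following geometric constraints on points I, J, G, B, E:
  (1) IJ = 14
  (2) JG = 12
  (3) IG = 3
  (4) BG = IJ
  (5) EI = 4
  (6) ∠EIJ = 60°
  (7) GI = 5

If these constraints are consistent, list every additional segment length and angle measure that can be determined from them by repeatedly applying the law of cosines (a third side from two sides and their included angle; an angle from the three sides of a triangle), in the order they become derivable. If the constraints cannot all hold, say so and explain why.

These constraints are not satisfiable: (3) IG = 3 and (7) GI = 5 assign two different lengths to the same segment. No planar figure meets all of them, so nothing further can be derived.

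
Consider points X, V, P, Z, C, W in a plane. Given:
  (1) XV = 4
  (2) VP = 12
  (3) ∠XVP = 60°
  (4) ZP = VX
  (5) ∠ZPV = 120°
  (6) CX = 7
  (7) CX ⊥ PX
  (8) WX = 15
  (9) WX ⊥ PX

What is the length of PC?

Step 1: By the law of cosines on triangle XVP: XP² = 4² + 12² − 2·4·12·cos(60°) = 112, so XP = 4·√7.
Step 2: By the law of cosines on triangle PXC: PC² = (4·√7)² + 7² − 2·4·√7·7·cos(90°) = 161, so PC = √161.

Therefore, the length of PC = √161.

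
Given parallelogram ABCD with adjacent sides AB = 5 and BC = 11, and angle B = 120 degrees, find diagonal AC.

Using the law of cosines:
d^2 = 5^2 + 11^2 - 2(5)(11)cos(120 degrees)
d^2 = 25 + 121 - 110*-1/2
d^2 = 201
d = sqrt(201)

sqrt(201)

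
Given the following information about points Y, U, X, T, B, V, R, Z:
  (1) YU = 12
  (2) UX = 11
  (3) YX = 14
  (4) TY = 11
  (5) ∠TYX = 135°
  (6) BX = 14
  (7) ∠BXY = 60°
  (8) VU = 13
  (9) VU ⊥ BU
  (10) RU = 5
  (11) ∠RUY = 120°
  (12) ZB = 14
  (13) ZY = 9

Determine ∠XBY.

Step 1: By the law of cosines on triangle BXY: BY² = 14² + 14² − 2·14·14·cos(60°) = 196, so BY = 14.
Step 2: By the inverse law of cosines on triangle XBY: cos(∠XBY) = (14² + 14² − 14²) / (2·14·14) = 196/392 = 0.5, so ∠XBY = 60°.

Therefore, the measure of angle ∠XBY = 60°.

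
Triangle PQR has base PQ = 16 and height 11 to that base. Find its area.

A triangle's area is half the area of a rectangle with the same base and height.
Area = (1/2) * 16 * 11 = 88.

88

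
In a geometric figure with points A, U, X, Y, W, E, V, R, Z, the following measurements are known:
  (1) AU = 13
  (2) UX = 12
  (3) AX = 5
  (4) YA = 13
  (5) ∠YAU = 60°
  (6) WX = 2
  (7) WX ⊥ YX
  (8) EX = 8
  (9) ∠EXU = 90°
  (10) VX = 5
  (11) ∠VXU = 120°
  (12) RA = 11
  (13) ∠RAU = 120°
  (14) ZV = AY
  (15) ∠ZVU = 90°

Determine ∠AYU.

Step 1: By the law of cosines on triangle YAU: YU² = 13² + 13² − 2·13·13·cos(60°) = 169, so YU = 13.
Step 2: By the inverse law of cosines on triangle AYU: cos(∠AYU) = (13² + 13² − 13²) / (2·13·13) = 169/338 = 0.5, so ∠AYU = 60°.

Therefore, the measure of angle ∠AYU = 60°.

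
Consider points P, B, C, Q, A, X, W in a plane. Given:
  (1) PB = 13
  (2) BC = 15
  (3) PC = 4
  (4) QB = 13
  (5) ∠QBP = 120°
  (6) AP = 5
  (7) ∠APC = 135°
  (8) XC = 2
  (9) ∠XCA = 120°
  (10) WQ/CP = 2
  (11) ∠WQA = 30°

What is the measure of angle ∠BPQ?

Step 1: By the law of cosines on triangle PBQ: PQ² = 13² + 13² − 2·13·13·cos(120°) = 507, so PQ = 13·√3.
Step 2: By the inverse law of cosines on triangle BPQ: cos(∠BPQ) = (13² + (13·√3)² − 13²) / (2·13·13·√3) = 507/585.43 = 0.866, so ∠BPQ = 30°.

Therefore, the measure of angle ∠BPQ = 30°.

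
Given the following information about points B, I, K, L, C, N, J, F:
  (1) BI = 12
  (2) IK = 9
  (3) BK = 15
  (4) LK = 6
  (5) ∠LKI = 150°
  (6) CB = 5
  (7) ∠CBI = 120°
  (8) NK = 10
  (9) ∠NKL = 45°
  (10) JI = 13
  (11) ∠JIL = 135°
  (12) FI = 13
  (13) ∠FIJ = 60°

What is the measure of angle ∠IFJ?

Step 1: By the law of cosines on triangle FIJ: FJ² = 13² + 13² − 2·13·13·cos(60°) = 169, so FJ = 13.
Step 2: By the inverse law of cosines on triangle IFJ: cos(∠IFJ) = (13² + 13² − 13²) / (2·13·13) = 169/338 = 0.5, so ∠IFJ = 60°.

Therefore, the measure of angle ∠IFJ = 60°.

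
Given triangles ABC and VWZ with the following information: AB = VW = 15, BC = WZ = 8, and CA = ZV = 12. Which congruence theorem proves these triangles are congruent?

Consider the given information: AB = VW = 15, BC = WZ = 8, and CA = ZV = 12
This is not AAS or HL: AAS requires two angles and a non-included side. HL only applies to right triangles with matching hypotenuse and leg.
The correct criterion is SSS. All three pairs of corresponding sides are equal (Side-Side-Side).

SSS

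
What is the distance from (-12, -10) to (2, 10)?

d = sqrt((2 - -12)^2 + (10 - -10)^2)
d = sqrt(14^2 + 20^2)
d = sqrt(196 + 400)
d = sqrt(596) = 2*sqrt(149)

2*sqrt(149)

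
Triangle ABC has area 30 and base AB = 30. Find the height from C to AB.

Rearranging the area formula Area = (1/2) * base * height:
height = 2 * Area / base = 2 * 30 / 30 = 2.

2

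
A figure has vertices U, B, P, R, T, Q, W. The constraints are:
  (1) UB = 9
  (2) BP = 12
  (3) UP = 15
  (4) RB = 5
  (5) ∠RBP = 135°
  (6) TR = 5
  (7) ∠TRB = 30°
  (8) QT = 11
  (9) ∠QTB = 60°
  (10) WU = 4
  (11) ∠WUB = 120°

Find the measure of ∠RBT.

Step 1: By the law of cosines on triangle BRT: BT² = 5² + 5² − 2·5·5·cos(30°) = 6.7, so BT ≈ 2.59.
Step 2: By the inverse law of cosines on triangle RBT: cos(∠RBT) = (5² + 2.59² − 5²) / (2·5·2.59) = 6.7/25.88 = 0.2588, so ∠RBT = 75°.

Therefore, the measure of angle ∠RBT = 75°.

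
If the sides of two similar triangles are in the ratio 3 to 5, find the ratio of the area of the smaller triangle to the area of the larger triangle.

Area scales with the square of linear dimensions. If every length is multiplied by 3/5, then the area is multiplied by (3/5)^2 = 9/25.
The area ratio is 9:25.

9:25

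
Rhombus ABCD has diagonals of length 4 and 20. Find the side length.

Half-diagonals are 2 and 10. side = sqrt(2^2 + 10^2) = sqrt(104) = 2*sqrt(26)

2*sqrt(26)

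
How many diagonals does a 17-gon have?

Each of the 17 vertices connects to 14 non-adjacent vertices via diagonals.
Total connections = 17 × 14 = 238, but each diagonal is counted twice.
Number of diagonals = 238 / 2 = 119.

119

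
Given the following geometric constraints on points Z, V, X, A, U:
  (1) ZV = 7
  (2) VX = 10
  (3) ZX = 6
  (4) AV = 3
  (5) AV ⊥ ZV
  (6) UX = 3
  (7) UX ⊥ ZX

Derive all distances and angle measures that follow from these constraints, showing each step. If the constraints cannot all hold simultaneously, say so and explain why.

The constraints are consistent.

Step 1: From ZV = 7, VA = 3, and ∠ZVA = 90°, by the law of cosines:
  ZA² = ZV² + VA² - 2·ZV·VA·cos(90°) = 49 + 9 - 0 = 58
  ZA = √58

Step 2: From ZX = 6, XU = 3, and ∠ZXU = 90°, by the law of cosines:
  ZU² = ZX² + XU² - 2·ZX·XU·cos(90°) = 36 + 9 - 0 = 45
  ZU = 3·√5

Step 3: From ZV = 7, ZX = 6, VX = 10, by the inverse law of cosines:
  cos(∠VZX) = (ZV² + ZX² - VX²) / (2·ZV·ZX)
  ∠VZX = 100.29°

Step 4: From VX = 10, VZ = 7, XZ = 6, by the inverse law of cosines:
  cos(∠XVZ) = (VX² + VZ² - XZ²) / (2·VX·VZ)
  ∠XVZ = 36.18°

Step 5: From XV = 10, XZ = 6, VZ = 7, by the inverse law of cosines:
  cos(∠VXZ) = (XV² + XZ² - VZ²) / (2·XV·XZ)
  ∠VXZ = 43.53°

Step 6: From ZA = √58, ZV = 7, AV = 3, by the inverse law of cosines:
  cos(∠AZV) = (ZA² + ZV² - AV²) / (2·ZA·ZV)
  ∠AZV = 23.2°

Step 7: From ZU = 3·√5, ZX = 6, UX = 3, by the inverse law of cosines:
  cos(∠UZX) = (ZU² + ZX² - UX²) / (2·ZU·ZX)
  ∠UZX = 26.57°

Step 8: From AV = 3, AZ = √58, VZ = 7, by the inverse law of cosines:
  cos(∠VAZ) = (AV² + AZ² - VZ²) / (2·AV·AZ)
  ∠VAZ = 66.8°

Step 9: From UX = 3, UZ = 3·√5, XZ = 6, by the inverse law of cosines:
  cos(∠XUZ) = (UX² + UZ² - XZ²) / (2·UX·UZ)
  ∠XUZ = 63.43°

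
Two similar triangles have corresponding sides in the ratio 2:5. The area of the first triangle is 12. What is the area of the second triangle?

The ratio of areas of similar triangles = (side ratio)^2.
Side ratio = 2:5, so area ratio = 4:25.
Area of the second triangle / Area of the first triangle = 25/4
Area of the second triangle = 12 * 25/4 = 75

75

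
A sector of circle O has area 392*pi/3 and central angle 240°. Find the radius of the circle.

Sector area A = πr² × θ/360, so r² = 360A / (πθ).
r² = 360 × 392*pi/3 / (π × 240)
r² = 196
r = 14

14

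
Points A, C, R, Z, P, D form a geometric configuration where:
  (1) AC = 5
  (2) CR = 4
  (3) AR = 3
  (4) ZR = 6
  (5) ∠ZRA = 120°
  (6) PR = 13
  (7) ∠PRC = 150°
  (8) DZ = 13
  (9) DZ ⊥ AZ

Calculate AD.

Step 1: By the law of cosines on triangle ZRA: ZA² = 6² + 3² − 2·6·3·cos(120°) = 63, so ZA = 3·√7.
Step 2: By the law of cosines on triangle AZD: AD² = (3·√7)² + 13² − 2·3·√7·13·cos(90°) = 232, so AD = 2·√58.

Therefore, the length of AD = 2·√58.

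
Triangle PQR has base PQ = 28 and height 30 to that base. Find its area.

A triangle's area is half the area of a rectangle with the same base and height.
Area = (1/2) * 28 * 30 = 420.

420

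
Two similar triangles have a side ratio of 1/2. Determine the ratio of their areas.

Area scales with the square of linear dimensions. If every length is multiplied by 1/2, then the area is multiplied by (1/2)^2 = 1/4.
The area ratio is 1:4.

1:4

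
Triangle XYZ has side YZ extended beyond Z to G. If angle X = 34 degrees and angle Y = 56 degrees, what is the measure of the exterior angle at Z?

By the exterior angle theorem, an exterior angle of a triangle equals the sum of the two remote interior angles.
Exterior angle = angle X + angle Y
Exterior angle = 34 + 56 = 90 degrees

90 degrees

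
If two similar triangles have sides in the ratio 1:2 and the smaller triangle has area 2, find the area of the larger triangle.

Area ratio = (1/2)^2 = 1/4. Area of the larger triangle = 2 * 4/1 = 8.

8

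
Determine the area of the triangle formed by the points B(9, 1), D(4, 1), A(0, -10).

Using the Shoelace formula for a triangle:
Area = (1/2)|x0(y1 - y2) + x1(y2 - y0) + x2(y0 - y1)|
Area = (1/2)|9(1 - -10) + 4(-10 - 1) + 0(1 - 1)|
Area = (1/2)|99 + -44 + 0|
Area = (1/2)|55|
Area = (1/2)(55)
Area = 55/2

55/2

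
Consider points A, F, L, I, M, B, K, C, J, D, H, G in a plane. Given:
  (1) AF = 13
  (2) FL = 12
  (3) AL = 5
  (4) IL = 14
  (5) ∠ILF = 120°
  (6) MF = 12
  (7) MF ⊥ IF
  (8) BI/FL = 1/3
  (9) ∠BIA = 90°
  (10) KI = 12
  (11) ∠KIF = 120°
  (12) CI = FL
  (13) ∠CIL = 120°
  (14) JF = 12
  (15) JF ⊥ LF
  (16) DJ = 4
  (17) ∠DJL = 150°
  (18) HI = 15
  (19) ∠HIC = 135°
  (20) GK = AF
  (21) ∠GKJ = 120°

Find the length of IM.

Step 1: By the law of cosines on triangle FLI: FI² = 12² + 14² − 2·12·14·cos(120°) = 508, so FI = 2·√127.
Step 2: By the law of cosines on triangle IFM: IM² = (2·√127)² + 12² − 2·2·√127·12·cos(90°) = 652, so IM = 2·√163.

Therefore, the length of IM = 2·√163.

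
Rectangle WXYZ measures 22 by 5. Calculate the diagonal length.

Using the Pythagorean theorem:
d² = 22² + 5² = 484 + 25 = 509
d = sqrt(509)

sqrt(509)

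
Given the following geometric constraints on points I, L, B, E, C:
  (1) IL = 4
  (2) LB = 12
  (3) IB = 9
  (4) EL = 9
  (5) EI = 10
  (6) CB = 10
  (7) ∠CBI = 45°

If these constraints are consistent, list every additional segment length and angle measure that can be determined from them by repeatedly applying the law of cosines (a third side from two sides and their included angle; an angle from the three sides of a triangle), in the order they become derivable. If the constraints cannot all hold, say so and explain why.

The constraints are consistent. Derivable facts, in order:
After 1 step:
- IC ≈ 7.33
- ∠BIL = 130.75°
- ∠BLI = 34.62°
- ∠EIL = 64.06°
- ∠ELI = 92.39°
- ∠IBL = 14.63°
- ∠IEL = 23.56°
After 2 steps:
- ∠BCI = 60.26°
- ∠BIC = 74.74°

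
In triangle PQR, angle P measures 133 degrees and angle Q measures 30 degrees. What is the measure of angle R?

angle R = 180 - 133 - 30 = 17 degrees.

17 degrees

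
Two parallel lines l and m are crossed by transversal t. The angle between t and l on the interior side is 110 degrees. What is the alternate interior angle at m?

Alternate interior angles lie on opposite sides of the transversal, between the parallel lines.
By the alternate interior angle theorem, they are equal: 110 degrees.

110 degrees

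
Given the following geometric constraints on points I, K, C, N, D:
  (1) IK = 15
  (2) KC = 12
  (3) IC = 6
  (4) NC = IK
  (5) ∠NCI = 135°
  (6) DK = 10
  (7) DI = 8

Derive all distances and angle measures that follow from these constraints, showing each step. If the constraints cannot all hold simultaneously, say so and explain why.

The constraints are consistent.

From the given relations:
  NC = IK = 15

Step 1: From IC = 6, CN = 15, and ∠ICN = 135°, by the law of cosines:
  IN² = IC² + CN² - 2·IC·CN·cos(135°) = 36 + 225 + 127.3 = 388.3
  IN ≈ 19.7

Step 2: From IC = 6, IK = 15, CK = 12, by the inverse law of cosines:
  cos(∠CIK) = (IC² + IK² - CK²) / (2·IC·IK)
  ∠CIK = 49.46°

Step 3: From ID = 8, IK = 15, DK = 10, by the inverse law of cosines:
  cos(∠DIK) = (ID² + IK² - DK²) / (2·ID·IK)
  ∠DIK = 38.05°

Step 4: From KC = 12, KI = 15, CI = 6, by the inverse law of cosines:
  cos(∠CKI) = (KC² + KI² - CI²) / (2·KC·KI)
  ∠CKI = 22.33°

Step 5: From KD = 10, KI = 15, DI = 8, by the inverse law of cosines:
  cos(∠DKI) = (KD² + KI² - DI²) / (2·KD·KI)
  ∠DKI = 29.54°

Step 6: From CI = 6, CK = 12, IK = 15, by the inverse law of cosines:
  cos(∠ICK) = (CI² + CK² - IK²) / (2·CI·CK)
  ∠ICK = 108.21°

Step 7: From DI = 8, DK = 10, IK = 15, by the inverse law of cosines:
  cos(∠IDK) = (DI² + DK² - IK²) / (2·DI·DK)
  ∠IDK = 112.41°

Step 8: From IC = 6, IN = 19.7, CN = 15, by the inverse law of cosines:
  cos(∠CIN) = (IC² + IN² - CN²) / (2·IC·IN)
  ∠CIN = 32.57°

Step 9: From NC = 15, NI = 19.7, CI = 6, by the inverse law of cosines:
  cos(∠CNI) = (NC² + NI² - CI²) / (2·NC·NI)
  ∠CNI = 12.43°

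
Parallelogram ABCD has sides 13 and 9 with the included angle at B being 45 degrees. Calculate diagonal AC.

The diagonal of a parallelogram can be found by treating two adjacent sides and the diagonal as a triangle.
Applying the law of cosines with sides 13, 9 and included angle 45°:
d^2 = 169 + 81 - 234*cos(45°) = 250 - 117*sqrt(2)
d = sqrt(250 - 117*sqrt(2))

sqrt(250 - 117*sqrt(2))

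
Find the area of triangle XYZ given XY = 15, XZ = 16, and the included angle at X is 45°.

Area = (1/2) * XY * XZ * sin(X)
Area = (1/2) * 15 * 16 * sin(45°)
Area = (1/2) * 15 * 16 * sqrt(2)/2
Area = 60*sqrt(2)

60*sqrt(2)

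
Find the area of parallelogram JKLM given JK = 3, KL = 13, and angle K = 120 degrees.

Area = 3 * 13 * sin(120°) = 39 * sqrt(3)/2 = 39*sqrt(3)/2

39*sqrt(3)/2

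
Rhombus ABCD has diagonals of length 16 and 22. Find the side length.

The diagonals of a rhombus bisect each other at right angles.
Half-diagonals: 16/2 = 8 and 22/2 = 11
side = sqrt(8^2 + 11^2)
side = sqrt(64 + 121)
side = sqrt(185)

sqrt(185)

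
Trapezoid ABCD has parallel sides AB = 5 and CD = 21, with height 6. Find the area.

Area of a trapezoid = (base1 + base2) * height / 2
Area = (5 + 21) * 6 / 2
Area = 26 * 6 / 2
Area = 156 / 2
Area = 78

78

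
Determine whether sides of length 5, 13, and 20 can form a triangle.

Check the triangle inequality: 5 + 13 = 18 ≤ 20.
Since the sum of two sides does not exceed the third, no triangle can be formed.

No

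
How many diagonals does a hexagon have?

Each of the 6 vertices connects to 3 non-adjacent vertices via diagonals.
Total connections = 6 × 3 = 18, but each diagonal is counted twice.
Number of diagonals = 18 / 2 = 9.

9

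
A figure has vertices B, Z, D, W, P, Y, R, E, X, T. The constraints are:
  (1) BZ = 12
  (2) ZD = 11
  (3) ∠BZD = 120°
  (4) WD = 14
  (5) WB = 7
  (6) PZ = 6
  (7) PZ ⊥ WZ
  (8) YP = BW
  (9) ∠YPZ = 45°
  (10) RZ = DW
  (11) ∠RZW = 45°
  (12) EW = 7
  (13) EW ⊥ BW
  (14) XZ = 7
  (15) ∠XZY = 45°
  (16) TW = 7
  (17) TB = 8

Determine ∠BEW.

Step 1: By the law of cosines on triangle EWB: EB² = 7² + 7² − 2·7·7·cos(90°) = 98, so EB = 7·√2.
Step 2: By the inverse law of cosines on triangle BEW: cos(∠BEW) = ((7·√2)² + 7² − 7²) / (2·7·√2·7) = 98/138.59 = 0.7071, so ∠BEW = 45°.

Therefore, the measure of angle ∠BEW = 45°.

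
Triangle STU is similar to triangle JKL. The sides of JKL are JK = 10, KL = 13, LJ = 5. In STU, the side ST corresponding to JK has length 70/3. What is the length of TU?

Similar triangles have proportional sides. Setting up the proportion:
ST / JK = TU / KL
70/3 / 10 = TU / 13
TU = 13 * 70/3 / 10 = 91/3.

91/3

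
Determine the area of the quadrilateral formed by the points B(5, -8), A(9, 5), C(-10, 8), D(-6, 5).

Using the Shoelace formula for a quadrilateral (vertices in order):
Area = (1/2)|sum of (x_i * y_(i+1) - x_(i+1) * y_i)|
Terms: (5*5 - 9*-8) = 97, (9*8 - -10*5) = 122, (-10*5 - -6*8) = -2, (-6*-8 - 5*5) = 23
Sum = 240
Area = (1/2)(240) = 120

120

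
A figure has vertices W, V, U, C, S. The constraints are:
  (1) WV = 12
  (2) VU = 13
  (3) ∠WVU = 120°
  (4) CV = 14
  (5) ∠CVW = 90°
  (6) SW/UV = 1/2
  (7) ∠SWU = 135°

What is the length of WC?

Step 1: By the law of cosines on triangle WVC: WC² = 12² + 14² − 2·12·14·cos(90°) = 340, so WC = 2·√85.

Therefore, the length of WC = 2·√85.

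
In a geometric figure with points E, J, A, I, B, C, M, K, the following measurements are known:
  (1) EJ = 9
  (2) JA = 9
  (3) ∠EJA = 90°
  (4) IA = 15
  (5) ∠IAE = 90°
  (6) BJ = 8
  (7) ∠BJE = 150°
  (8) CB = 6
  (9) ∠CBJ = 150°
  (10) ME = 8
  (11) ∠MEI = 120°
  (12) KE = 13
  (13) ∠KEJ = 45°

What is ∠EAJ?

Step 1: By the law of cosines on triangle AJE: AE² = 9² + 9² − 2·9·9·cos(90°) = 162, so AE = 9·√2.
Step 2: By the inverse law of cosines on triangle EAJ: cos(∠EAJ) = ((9·√2)² + 9² − 9²) / (2·9·√2·9) = 162/229.1 = 0.7071, so ∠EAJ = 45°.

Therefore, the measure of angle ∠EAJ = 45°.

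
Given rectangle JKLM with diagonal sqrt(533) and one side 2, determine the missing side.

The diagonal of a rectangle forms a right triangle with the two sides.
Rearranging the Pythagorean theorem: missing side = sqrt(d^2 - known^2).
= sqrt(533 - 4) = sqrt(529) = 23.

23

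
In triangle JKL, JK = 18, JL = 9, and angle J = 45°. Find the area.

When two sides and the included angle are known, the area formula is (1/2)ab sin(C).
The height from one side to the opposite vertex is 9 sin(45°) = 9*sqrt(2)/2.
Area = (1/2) * 18 * 9*sqrt(2)/2 = 81*sqrt(2)/2.

81*sqrt(2)/2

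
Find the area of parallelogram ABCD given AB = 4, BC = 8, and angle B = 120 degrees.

Area = 4 * 8 * sin(120°) = 32 * sqrt(3)/2 = 16*sqrt(3)

16*sqrt(3)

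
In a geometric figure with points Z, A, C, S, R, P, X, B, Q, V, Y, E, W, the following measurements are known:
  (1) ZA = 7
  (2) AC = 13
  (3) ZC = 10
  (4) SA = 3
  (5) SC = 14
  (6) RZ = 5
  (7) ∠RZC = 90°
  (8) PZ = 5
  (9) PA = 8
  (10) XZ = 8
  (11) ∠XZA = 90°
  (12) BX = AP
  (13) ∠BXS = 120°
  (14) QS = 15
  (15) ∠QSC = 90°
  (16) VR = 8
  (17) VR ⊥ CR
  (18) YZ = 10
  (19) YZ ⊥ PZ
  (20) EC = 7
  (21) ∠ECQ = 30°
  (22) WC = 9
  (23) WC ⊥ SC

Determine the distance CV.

Step 1: By the law of cosines on triangle CZR: CR² = 10² + 5² − 2·10·5·cos(90°) = 125, so CR = 5·√5.
Step 2: By the law of cosines on triangle CRV: CV² = (5·√5)² + 8² − 2·5·√5·8·cos(90°) = 189, so CV = 3·√21.

Therefore, the length of CV = 3·√21.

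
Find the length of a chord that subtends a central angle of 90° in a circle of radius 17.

Chord length = 2r sin(θ/2)
= 2 × 17 × sin(90°/2)
= 2 × 17 × sin(45°)
= 17*sqrt(2)

17*sqrt(2)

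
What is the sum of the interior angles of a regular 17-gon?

The sum of interior angles of an n-sided polygon is (n - 2) * 180.
For n = 17: (17 - 2) * 180 = 15 * 180 = 2700 degrees.

2700 degrees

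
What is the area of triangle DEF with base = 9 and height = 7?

A triangle's area is half the area of a rectangle with the same base and height.
Area = (1/2) * 9 * 7 = 63/2.

63/2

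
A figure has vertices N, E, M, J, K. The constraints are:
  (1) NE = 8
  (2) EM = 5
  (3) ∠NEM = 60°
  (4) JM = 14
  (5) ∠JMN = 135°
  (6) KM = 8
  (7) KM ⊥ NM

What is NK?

Step 1: By the law of cosines on triangle NEM: NM² = 8² + 5² − 2·8·5·cos(60°) = 49, so NM = 7.
Step 2: By the law of cosines on triangle NMK: NK² = 7² + 8² − 2·7·8·cos(90°) = 113, so NK = √113.

Therefore, the length of NK = √113.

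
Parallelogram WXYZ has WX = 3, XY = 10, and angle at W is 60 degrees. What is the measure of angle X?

Consecutive angles are supplementary: angle X = 180 - 60 = 120 degrees.

120 degrees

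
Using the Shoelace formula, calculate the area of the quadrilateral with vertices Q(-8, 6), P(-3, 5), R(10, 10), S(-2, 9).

Using the Shoelace formula for a quadrilateral (vertices in order):
Area = (1/2)|sum of (x_i * y_(i+1) - x_(i+1) * y_i)|
Terms: (-8*5 - -3*6) = -22, (-3*10 - 10*5) = -80, (10*9 - -2*10) = 110, (-2*6 - -8*9) = 60
Sum = 68
Area = (1/2)(68) = 34

34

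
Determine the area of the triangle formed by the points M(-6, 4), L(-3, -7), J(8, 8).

The Shoelace formula computes the area from vertex coordinates by summing cross products.
For vertices (-6,4), (-3,-7), (8,8):
Signed sum = -6*-7 - -3*4 + -3*8 - 8*-7 + 8*4 - -6*8
= 54 + 32 + 80 = 166
Area = (1/2)|166| = 83.

83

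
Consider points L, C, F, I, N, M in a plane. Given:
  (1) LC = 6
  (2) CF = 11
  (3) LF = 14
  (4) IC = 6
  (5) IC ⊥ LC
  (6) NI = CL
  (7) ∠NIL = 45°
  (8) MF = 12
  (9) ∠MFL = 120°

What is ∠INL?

From the given relations: NI = CL = 6.
Step 1: By the law of cosines on triangle LCI: LI² = 6² + 6² − 2·6·6·cos(90°) = 72, so LI = 6·√2.
Step 2: By the law of cosines on triangle NIL: NL² = 6² + (6·√2)² − 2·6·6·√2·cos(45°) = 36, so NL = 6.
Step 3: By the inverse law of cosines on triangle INL: cos(∠INL) = (6² + 6² − (6·√2)²) / (2·6·6) = 0/72 = 0, so ∠INL = 90°.

Therefore, the measure of angle ∠INL = 90°.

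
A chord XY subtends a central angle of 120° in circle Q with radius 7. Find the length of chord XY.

Chord length = 2r sin(θ/2)
= 2 × 7 × sin(120°/2)
= 2 × 7 × sin(60°)
= 7*sqrt(3)

7*sqrt(3)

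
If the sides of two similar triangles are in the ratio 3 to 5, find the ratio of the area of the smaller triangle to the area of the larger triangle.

Area ratio = (side ratio)^2 = (3/5)^2 = 9:25.

9:25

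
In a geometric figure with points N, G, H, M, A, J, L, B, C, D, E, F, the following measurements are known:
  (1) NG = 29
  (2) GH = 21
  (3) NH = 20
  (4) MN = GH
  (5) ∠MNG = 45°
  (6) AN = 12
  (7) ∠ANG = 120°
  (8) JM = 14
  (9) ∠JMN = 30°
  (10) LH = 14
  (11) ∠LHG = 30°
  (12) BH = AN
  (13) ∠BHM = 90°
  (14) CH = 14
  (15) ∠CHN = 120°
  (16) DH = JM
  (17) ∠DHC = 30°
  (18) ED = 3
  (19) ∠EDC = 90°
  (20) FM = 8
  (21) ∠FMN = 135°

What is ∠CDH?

From the given relations: DH = JM = 14.
Step 1: By the law of cosines on triangle DHC: DC² = 14² + 14² − 2·14·14·cos(30°) = 52.52, so DC ≈ 7.25.
Step 2: By the inverse law of cosines on triangle CDH: cos(∠CDH) = (7.25² + 14² − 14²) / (2·7.25·14) = 52.52/202.91 = 0.2588, so ∠CDH = 75°.

Therefore, the measure of angle ∠CDH = 75°.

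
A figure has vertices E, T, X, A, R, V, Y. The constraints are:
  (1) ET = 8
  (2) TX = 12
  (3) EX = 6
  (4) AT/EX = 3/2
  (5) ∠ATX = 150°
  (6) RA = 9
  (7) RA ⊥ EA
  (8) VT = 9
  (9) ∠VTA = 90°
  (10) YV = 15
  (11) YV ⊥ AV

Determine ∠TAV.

From the given relations: AT = 3/2·EX = 3/2·6 = 9.
Step 1: By the law of cosines on triangle ATV: AV² = 9² + 9² − 2·9·9·cos(90°) = 162, so AV = 9·√2.
Step 2: By the inverse law of cosines on triangle TAV: cos(∠TAV) = (9² + (9·√2)² − 9²) / (2·9·9·√2) = 162/229.1 = 0.7071, so ∠TAV = 45°.

Therefore, the measure of angle ∠TAV = 45°.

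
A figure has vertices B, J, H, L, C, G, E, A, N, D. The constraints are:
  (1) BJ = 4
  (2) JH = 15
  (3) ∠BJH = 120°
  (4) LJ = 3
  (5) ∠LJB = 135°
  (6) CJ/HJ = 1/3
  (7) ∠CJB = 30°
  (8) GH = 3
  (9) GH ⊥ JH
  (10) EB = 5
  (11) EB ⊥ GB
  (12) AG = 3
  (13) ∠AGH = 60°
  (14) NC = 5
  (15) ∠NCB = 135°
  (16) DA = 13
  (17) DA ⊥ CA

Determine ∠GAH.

Step 1: By the law of cosines on triangle AGH: AH² = 3² + 3² − 2·3·3·cos(60°) = 9, so AH = 3.
Step 2: By the inverse law of cosines on triangle GAH: cos(∠GAH) = (3² + 3² − 3²) / (2·3·3) = 9/18 = 0.5, so ∠GAH = 60°.

Therefore, the measure of angle ∠GAH = 60°.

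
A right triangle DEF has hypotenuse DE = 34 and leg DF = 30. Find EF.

By the Pythagorean theorem: EF^2 = DE^2 - DF^2
EF^2 = 34^2 - 30^2 = 1156 - 900 = 256
EF = sqrt(256) = 16

16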